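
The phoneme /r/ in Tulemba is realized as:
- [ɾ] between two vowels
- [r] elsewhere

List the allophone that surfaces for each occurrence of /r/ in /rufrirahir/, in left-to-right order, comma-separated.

Occurrence 1 (position 1): no conditioning environment matches → elsewhere allophone [r].
Occurrence 2 (position 4): no conditioning environment matches → elsewhere allophone [r].
Occurrence 3 (position 6): between two vowels → [ɾ].
Occurrence 4 (position 10): no conditioning environment matches → elsewhere allophone [r].

[r], [r], [ɾ], [r]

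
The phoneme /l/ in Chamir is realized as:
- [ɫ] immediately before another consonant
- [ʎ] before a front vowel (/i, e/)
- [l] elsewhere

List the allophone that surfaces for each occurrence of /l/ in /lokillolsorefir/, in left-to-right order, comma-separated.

Occurrence 1 (position 1): no conditioning environment matches → elsewhere allophone [l].
Occurrence 2 (position 5): immediately before another consonant → [ɫ].
Occurrence 3 (position 6): no conditioning environment matches → elsewhere allophone [l].
Occurrence 4 (position 8): immediately before another consonant → [ɫ].

[l], [ɫ], [l], [ɫ]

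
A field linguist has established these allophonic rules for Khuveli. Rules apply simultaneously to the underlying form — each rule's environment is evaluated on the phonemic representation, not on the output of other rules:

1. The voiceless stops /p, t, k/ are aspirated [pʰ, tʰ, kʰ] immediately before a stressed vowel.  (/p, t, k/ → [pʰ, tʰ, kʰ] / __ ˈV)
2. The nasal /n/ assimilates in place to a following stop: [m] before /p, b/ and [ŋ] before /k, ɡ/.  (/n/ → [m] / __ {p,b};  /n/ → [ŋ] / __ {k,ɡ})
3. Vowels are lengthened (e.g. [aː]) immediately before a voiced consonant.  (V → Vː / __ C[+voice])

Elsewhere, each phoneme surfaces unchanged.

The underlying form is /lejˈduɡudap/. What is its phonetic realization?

/l/ (word-initial) is unaffected → [l].
Rule 3 applies to /e/ (between /l/ and /j/: before a voiced consonant) → [eː].
/j/ — not in any rule's target class → [j].
/d/ — not in any rule's target class → [d].
/u/ — between /d/ and /ɡ/, before a voiced consonant — surfaces as [uː] (rule 3).
/ɡ/ (between /u/ and /u/) is unaffected → [ɡ].
Rule 3 applies to /u/ (between /ɡ/ and /d/: before a voiced consonant) → [uː].
/d/ stays [d].
/a/ (between /d/ and /p/): rule 3 targets it, but not before a voiced consonant → unchanged [a].
/p/ (word-final) fails the environment for rule 1, so it stays [p].

[leːjˈduːɡuːdap]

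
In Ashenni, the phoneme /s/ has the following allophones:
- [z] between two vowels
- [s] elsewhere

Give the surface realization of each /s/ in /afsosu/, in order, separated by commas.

[s], [z]

Occurrence 1 (position 3): no conditioning environment matches → elsewhere allophone [s].
Occurrence 2 (position 5): between two vowels → [z].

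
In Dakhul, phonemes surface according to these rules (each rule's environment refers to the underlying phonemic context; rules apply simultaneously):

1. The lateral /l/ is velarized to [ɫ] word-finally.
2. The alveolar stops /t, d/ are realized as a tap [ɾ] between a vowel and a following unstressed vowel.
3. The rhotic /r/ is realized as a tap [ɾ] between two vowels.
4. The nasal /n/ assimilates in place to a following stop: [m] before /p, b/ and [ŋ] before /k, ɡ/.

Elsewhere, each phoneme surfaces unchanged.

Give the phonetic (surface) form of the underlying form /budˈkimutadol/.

[budˈkimuɾaɾoɫ]

/d/ (between /u/ and /k/): rule 2 targets it, but not between a vowel and a following unstressed vowel → unchanged [d].
Rule 2 applies to /t/ (between /u/ and /a/: between a vowel and a following unstressed vowel) → [ɾ].
/d/ (between /a/ and /o/) occurs between a vowel and a following unstressed vowel → [ɾ] by rule 2.
/l/ (word-final) occurs word-finally → [ɫ] by rule 1.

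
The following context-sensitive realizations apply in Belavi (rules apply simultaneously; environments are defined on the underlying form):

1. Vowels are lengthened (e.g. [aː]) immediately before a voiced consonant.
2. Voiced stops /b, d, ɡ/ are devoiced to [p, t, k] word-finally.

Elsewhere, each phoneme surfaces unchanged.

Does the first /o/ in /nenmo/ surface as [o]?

Yes

/o/ (word-final) is in the target of rule 1 but the environment (before a voiced consonant) is not met → [o].
The actual realization is [o], which matches [o].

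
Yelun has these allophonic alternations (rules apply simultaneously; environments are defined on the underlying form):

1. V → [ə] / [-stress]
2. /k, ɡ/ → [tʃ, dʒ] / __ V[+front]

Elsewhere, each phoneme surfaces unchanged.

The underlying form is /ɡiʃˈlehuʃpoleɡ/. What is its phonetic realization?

[dʒəʃˈlehəʃpələɡ]

/ɡ/ (word-initial) occurs before a front vowel → [dʒ] by rule 2.
/i/ (between /ɡ/ and /ʃ/) occurs in an unstressed syllable → [ə] by rule 1.
/ʃ/ — not in any rule's target class → [ʃ].
/l/ — not in any rule's target class → [l].
/e/ — between /l/ and /h/; rule 1 does not apply here → [e].
/h/ (between /e/ and /u/): no rule targets it → [h].
/u/ (between /h/ and /ʃ/) occurs in an unstressed syllable → [ə] by rule 1.
/ʃ/ (between /u/ and /p/) is unaffected → [ʃ].
/p/ (between /ʃ/ and /o/) is unaffected → [p].
Rule 1 applies to /o/ (between /p/ and /l/: in an unstressed syllable) → [ə].
/l/ — not in any rule's target class → [l].
/e/ (between /l/ and /ɡ/) occurs in an unstressed syllable → [ə] by rule 1.
/ɡ/ (word-final): rule 2 targets it, but not before a front vowel → unchanged [ɡ].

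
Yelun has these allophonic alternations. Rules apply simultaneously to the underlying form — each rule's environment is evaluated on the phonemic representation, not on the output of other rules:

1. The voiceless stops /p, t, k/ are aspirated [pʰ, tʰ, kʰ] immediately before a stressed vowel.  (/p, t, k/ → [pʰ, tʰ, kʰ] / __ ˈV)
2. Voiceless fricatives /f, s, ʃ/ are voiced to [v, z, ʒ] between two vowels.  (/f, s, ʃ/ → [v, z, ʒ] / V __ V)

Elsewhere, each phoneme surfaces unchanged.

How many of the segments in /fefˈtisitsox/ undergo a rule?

Segments that undergo a rule: /t/ → [tʰ] (rule 1); /s/ → [z] (rule 2).
All other segments surface unchanged.

2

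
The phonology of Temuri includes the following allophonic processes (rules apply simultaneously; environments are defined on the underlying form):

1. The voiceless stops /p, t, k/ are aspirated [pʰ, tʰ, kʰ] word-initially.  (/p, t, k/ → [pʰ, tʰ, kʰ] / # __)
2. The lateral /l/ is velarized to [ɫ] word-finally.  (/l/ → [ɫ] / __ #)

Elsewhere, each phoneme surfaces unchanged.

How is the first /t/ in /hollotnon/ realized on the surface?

/t/ (between /o/ and /n/): rule 1 targets it, but not word-initially → unchanged [t].

[t]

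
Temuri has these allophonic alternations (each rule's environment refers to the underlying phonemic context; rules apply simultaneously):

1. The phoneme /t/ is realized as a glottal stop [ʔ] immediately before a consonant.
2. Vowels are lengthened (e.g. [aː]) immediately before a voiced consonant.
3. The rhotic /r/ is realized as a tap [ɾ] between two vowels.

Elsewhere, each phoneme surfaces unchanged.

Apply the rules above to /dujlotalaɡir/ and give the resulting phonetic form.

/u/ meets the environment for rule 2 (before a voiced consonant) → [uː].
/o/ — between /l/ and /t/; rule 2 does not apply here → [o].
/t/ (between /o/ and /a/) fails the environment for rule 1, so it stays [t].
/a/ (between /t/ and /l/): before a voiced consonant, so rule 2 applies → [aː].
/a/ (between /l/ and /ɡ/) occurs before a voiced consonant → [aː] by rule 2.
/i/ meets the environment for rule 2 (before a voiced consonant) → [iː].
/r/ (word-final) is in the target of rule 3 but the environment (between two vowels) is not met → [r].

[duːjlotaːlaːɡiːr]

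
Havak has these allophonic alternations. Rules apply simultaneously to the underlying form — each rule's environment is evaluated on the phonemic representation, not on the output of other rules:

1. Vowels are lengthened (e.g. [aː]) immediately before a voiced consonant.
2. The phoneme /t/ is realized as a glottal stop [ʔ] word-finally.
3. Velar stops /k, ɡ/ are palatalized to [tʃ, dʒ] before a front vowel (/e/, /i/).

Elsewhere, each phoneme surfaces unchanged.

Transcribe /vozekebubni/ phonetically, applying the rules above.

/v/ (word-initial) is unaffected → [v].
/o/ — between /v/ and /z/, before a voiced consonant — surfaces as [oː] (rule 1).
/z/ — not in any rule's target class → [z].
/e/ — between /z/ and /k/; rule 1 does not apply here → [e].
/k/ meets the environment for rule 3 (before a front vowel) → [tʃ].
/e/ — between /k/ and /b/, before a voiced consonant — surfaces as [eː] (rule 1).
/b/ stays [b].
/u/ — between /b/ and /b/, before a voiced consonant — surfaces as [uː] (rule 1).
/b/ stays [b].
/n/ (between /b/ and /i/): no rule targets it → [n].
/i/ (word-final) fails the environment for rule 1, so it stays [i].

[voːzetʃeːbuːbni]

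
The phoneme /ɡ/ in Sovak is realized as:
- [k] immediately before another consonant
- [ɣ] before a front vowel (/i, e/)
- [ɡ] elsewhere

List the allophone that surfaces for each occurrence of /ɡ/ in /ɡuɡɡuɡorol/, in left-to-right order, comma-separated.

Occurrence 1 (position 1): no conditioning environment matches → elsewhere allophone [ɡ].
Occurrence 2 (position 3): immediately before another consonant → [k].
Occurrence 3 (position 4): no conditioning environment matches → elsewhere allophone [ɡ].
Occurrence 4 (position 6): no conditioning environment matches → elsewhere allophone [ɡ].

[ɡ], [k], [ɡ], [ɡ]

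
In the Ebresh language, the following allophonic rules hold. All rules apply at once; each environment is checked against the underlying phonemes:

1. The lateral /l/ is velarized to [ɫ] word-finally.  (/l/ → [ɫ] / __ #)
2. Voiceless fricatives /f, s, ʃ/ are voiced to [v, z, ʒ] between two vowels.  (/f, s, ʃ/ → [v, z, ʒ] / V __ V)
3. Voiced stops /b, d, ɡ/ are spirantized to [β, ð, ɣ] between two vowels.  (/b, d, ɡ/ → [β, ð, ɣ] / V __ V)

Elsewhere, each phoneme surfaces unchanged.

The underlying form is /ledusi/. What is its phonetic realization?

/l/ — word-initial; rule 1 does not apply here → [l].
/e/ stays [e].
/d/ (between /e/ and /u/): between two vowels, so rule 3 applies → [ð].
/u/ (between /d/ and /s/) is unaffected → [u].
Rule 2 applies to /s/ (between /u/ and /i/: between two vowels) → [z].
/i/ (word-final) is unaffected → [i].

[leðuzi]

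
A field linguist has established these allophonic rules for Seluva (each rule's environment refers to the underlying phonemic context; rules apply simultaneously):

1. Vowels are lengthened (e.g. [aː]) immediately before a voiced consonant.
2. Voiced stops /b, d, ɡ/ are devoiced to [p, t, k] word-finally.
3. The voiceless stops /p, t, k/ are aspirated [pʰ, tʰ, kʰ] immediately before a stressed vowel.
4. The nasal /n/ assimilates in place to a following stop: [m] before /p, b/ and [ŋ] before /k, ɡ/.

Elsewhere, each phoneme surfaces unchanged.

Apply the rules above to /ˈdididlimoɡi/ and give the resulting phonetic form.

/d/ (word-initial) is in the target of rule 2 but the environment (word-finally) is not met → [d].
/i/ (between /d/ and /d/): before a voiced consonant, so rule 1 applies → [iː].
/d/ (between /i/ and /i/): rule 2 targets it, but not word-finally → unchanged [d].
/i/ meets the environment for rule 1 (before a voiced consonant) → [iː].
/d/ — between /i/ and /l/; rule 2 does not apply here → [d].
/l/ (between /d/ and /i/) is unaffected → [l].
/i/ — between /l/ and /m/, before a voiced consonant — surfaces as [iː] (rule 1).
/m/ stays [m].
/o/ meets the environment for rule 1 (before a voiced consonant) → [oː].
/ɡ/ (between /o/ and /i/) is in the target of rule 2 but the environment (word-finally) is not met → [ɡ].
/i/ (word-final): rule 1 targets it, but not before a voiced consonant → unchanged [i].

[ˈdiːdiːdliːmoːɡi]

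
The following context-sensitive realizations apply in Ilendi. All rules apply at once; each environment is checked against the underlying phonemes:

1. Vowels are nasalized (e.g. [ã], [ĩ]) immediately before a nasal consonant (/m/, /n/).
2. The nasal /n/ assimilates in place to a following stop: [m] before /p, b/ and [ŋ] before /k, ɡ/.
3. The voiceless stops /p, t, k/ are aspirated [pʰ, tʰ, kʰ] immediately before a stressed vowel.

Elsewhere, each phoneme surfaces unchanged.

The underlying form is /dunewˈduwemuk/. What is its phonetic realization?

[dũnewˈduwẽmuk]

Rule 1 applies to /u/ (between /d/ and /n/: before a nasal consonant) → [ũ].
/n/ — between /u/ and /e/; rule 2 does not apply here → [n].
/e/ (between /n/ and /w/) is in the target of rule 1 but the environment (before a nasal consonant) is not met → [e].
/u/ (between /d/ and /w/) is in the target of rule 1 but the environment (before a nasal consonant) is not met → [u].
/e/ (between /w/ and /m/): before a nasal consonant, so rule 1 applies → [ẽ].
/u/ (between /m/ and /k/) fails the environment for rule 1, so it stays [u].
/k/ (word-final): rule 3 targets it, but not immediately before a stressed vowel → unchanged [k].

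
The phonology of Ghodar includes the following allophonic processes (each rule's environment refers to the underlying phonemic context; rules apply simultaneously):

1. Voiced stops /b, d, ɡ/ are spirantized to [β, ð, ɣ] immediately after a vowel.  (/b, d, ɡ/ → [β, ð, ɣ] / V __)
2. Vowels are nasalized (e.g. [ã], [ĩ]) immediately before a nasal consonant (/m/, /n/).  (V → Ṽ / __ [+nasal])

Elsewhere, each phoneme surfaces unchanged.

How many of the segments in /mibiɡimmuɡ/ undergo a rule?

Segments that undergo a rule: /b/ → [β] (rule 1); /ɡ/ → [ɣ] (rule 1); /i/ → [ĩ] (rule 2); /ɡ/ → [ɣ] (rule 1).
All other segments surface unchanged.

4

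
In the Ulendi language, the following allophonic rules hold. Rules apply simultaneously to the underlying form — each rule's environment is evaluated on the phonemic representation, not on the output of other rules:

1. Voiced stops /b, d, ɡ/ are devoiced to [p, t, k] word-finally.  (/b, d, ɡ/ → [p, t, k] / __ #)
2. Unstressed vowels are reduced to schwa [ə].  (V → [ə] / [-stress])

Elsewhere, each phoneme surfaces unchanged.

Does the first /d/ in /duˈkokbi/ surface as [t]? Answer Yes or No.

/d/ (word-initial) fails the environment for rule 1, so it stays [d].
The actual realization is [d], not [t].

No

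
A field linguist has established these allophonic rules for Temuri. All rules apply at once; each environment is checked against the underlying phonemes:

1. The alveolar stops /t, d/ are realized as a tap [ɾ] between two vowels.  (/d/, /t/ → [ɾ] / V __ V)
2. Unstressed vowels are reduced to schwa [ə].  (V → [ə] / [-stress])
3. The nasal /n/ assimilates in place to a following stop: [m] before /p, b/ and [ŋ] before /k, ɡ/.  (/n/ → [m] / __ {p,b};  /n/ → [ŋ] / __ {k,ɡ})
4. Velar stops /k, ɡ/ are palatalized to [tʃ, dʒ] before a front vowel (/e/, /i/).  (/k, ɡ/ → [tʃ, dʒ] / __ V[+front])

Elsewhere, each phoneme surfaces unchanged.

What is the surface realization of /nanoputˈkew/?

[nənəpətˈtʃew]

/n/ — word-initial; rule 3 does not apply here → [n].
/a/ (between /n/ and /n/): in an unstressed syllable, so rule 2 applies → [ə].
/n/ (between /a/ and /o/) is in the target of rule 3 but the environment (before a labial or velar stop) is not met → [n].
/o/ meets the environment for rule 2 (in an unstressed syllable) → [ə].
/p/ (between /o/ and /u/): no rule targets it → [p].
Rule 2 applies to /u/ (between /p/ and /t/: in an unstressed syllable) → [ə].
/t/ — between /u/ and /k/; rule 1 does not apply here → [t].
/k/ (between /t/ and /e/) occurs before a front vowel → [tʃ] by rule 4.
/e/ — between /k/ and /w/; rule 2 does not apply here → [e].
/w/ stays [w].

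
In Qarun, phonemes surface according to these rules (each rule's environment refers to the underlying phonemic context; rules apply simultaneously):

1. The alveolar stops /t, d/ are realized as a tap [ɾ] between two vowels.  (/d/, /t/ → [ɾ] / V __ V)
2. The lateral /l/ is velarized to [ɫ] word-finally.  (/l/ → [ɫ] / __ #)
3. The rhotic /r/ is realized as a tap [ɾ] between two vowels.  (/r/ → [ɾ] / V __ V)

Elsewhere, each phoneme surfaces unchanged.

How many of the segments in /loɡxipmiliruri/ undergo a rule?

Segments that undergo a rule: /r/ → [ɾ] (rule 3); /r/ → [ɾ] (rule 3).
All other segments surface unchanged.

2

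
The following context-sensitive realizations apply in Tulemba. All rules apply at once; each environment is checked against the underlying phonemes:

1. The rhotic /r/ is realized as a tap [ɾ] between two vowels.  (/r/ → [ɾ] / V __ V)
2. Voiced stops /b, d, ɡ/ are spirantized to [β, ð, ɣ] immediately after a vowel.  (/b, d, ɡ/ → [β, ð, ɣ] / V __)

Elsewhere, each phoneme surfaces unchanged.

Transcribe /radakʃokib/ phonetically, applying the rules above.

[raðakʃokiβ]

/r/ (word-initial) is in the target of rule 1 but the environment (between two vowels) is not met → [r].
/a/ stays [a].
/d/ (between /a/ and /a/): immediately after a vowel, so rule 2 applies → [ð].
/a/ stays [a].
/k/ (between /a/ and /ʃ/) is unaffected → [k].
/ʃ/ — not in any rule's target class → [ʃ].
/o/ — not in any rule's target class → [o].
/k/ — not in any rule's target class → [k].
/i/ (between /k/ and /b/): no rule targets it → [i].
/b/ meets the environment for rule 2 (immediately after a vowel) → [β].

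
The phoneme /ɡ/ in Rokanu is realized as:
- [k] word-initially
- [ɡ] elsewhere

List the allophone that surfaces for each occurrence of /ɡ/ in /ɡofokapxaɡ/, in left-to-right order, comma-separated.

Occurrence 1 (position 1): word-initially → [k].
Occurrence 2 (position 10): no conditioning environment matches → elsewhere allophone [ɡ].

[k], [ɡ]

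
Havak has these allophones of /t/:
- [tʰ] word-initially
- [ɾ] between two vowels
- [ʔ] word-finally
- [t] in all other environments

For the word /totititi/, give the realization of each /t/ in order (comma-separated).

[tʰ], [ɾ], [ɾ], [ɾ]

Occurrence 1 (position 1): word-initially → [tʰ].
Occurrence 2 (position 3): between two vowels → [ɾ].
Occurrence 3 (position 5): between two vowels → [ɾ].
Occurrence 4 (position 7): between two vowels → [ɾ].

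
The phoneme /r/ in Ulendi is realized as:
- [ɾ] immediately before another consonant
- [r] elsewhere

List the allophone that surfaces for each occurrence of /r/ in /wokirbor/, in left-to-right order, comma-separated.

Occurrence 1 (position 5): immediately before another consonant → [ɾ].
Occurrence 2 (position 8): no conditioning environment matches → elsewhere allophone [r].

[ɾ], [r]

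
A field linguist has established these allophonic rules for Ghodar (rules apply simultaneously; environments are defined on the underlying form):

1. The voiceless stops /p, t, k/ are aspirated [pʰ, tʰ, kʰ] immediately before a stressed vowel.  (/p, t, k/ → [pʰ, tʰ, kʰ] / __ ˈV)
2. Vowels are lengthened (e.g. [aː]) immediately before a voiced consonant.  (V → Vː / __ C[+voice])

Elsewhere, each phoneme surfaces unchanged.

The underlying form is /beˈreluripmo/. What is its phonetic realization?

[beːˈreːluːripmo]

/e/ (between /b/ and /r/): before a voiced consonant, so rule 2 applies → [eː].
/e/ (between /r/ and /l/): before a voiced consonant, so rule 2 applies → [eː].
Rule 2 applies to /u/ (between /l/ and /r/: before a voiced consonant) → [uː].
/i/ (between /r/ and /p/) is in the target of rule 2 but the environment (before a voiced consonant) is not met → [i].
/p/ — between /i/ and /m/; rule 1 does not apply here → [p].
/o/ — word-final; rule 2 does not apply here → [o].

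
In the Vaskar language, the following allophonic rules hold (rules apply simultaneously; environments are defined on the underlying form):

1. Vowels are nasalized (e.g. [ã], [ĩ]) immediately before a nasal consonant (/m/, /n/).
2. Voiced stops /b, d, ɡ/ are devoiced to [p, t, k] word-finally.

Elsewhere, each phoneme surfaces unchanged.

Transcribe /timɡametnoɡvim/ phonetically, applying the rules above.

[tĩmɡãmetnoɡvĩm]

/t/ (word-initial) is unaffected → [t].
/i/ meets the environment for rule 1 (before a nasal consonant) → [ĩ].
/m/ (between /i/ and /ɡ/): no rule targets it → [m].
/ɡ/ (between /m/ and /a/) is in the target of rule 2 but the environment (word-finally) is not met → [ɡ].
/a/ (between /ɡ/ and /m/): before a nasal consonant, so rule 1 applies → [ã].
/m/ stays [m].
/e/ (between /m/ and /t/) fails the environment for rule 1, so it stays [e].
/t/ — not in any rule's target class → [t].
/n/ (between /t/ and /o/): no rule targets it → [n].
/o/ (between /n/ and /ɡ/) is in the target of rule 1 but the environment (before a nasal consonant) is not met → [o].
/ɡ/ (between /o/ and /v/) fails the environment for rule 2, so it stays [ɡ].
/v/ (between /ɡ/ and /i/): no rule targets it → [v].
/i/ meets the environment for rule 1 (before a nasal consonant) → [ĩ].
/m/ (word-final) is unaffected → [m].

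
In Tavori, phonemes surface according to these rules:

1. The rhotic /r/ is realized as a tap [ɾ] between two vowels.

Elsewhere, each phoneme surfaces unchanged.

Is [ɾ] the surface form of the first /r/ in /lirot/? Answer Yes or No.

Yes

/r/ — between /i/ and /o/, between two vowels — surfaces as [ɾ] (rule 1).
The actual realization is [ɾ], which matches [ɾ].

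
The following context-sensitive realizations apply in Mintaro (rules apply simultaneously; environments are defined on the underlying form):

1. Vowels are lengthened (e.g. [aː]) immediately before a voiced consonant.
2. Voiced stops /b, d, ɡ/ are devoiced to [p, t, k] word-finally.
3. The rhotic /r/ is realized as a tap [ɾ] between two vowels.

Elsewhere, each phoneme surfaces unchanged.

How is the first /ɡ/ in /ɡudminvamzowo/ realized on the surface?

[ɡ]

/ɡ/ (word-initial): rule 2 targets it, but not word-finally → unchanged [ɡ].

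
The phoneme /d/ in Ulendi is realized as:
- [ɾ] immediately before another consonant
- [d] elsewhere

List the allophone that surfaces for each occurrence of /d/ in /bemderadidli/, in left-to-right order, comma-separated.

Occurrence 1 (position 4): no conditioning environment matches → elsewhere allophone [d].
Occurrence 2 (position 8): no conditioning environment matches → elsewhere allophone [d].
Occurrence 3 (position 10): immediately before another consonant → [ɾ].

[d], [d], [ɾ]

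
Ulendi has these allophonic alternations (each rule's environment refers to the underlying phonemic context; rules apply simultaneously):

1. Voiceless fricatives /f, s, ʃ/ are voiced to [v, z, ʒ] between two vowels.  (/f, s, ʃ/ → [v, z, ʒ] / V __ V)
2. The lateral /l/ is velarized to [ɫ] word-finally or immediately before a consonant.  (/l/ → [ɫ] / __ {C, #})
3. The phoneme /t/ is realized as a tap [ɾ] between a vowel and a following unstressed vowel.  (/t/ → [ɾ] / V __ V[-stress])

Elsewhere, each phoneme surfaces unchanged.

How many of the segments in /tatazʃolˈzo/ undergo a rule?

2

Segments that undergo a rule: /t/ → [ɾ] (rule 3); /l/ → [ɫ] (rule 2).
All other segments surface unchanged.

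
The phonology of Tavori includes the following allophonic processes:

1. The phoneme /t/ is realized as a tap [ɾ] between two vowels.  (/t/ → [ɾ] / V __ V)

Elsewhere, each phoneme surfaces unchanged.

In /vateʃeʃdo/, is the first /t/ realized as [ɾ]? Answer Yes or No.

/t/ (between /a/ and /e/): between two vowels, so rule 1 applies → [ɾ].
The actual realization is [ɾ], which matches [ɾ].

Yes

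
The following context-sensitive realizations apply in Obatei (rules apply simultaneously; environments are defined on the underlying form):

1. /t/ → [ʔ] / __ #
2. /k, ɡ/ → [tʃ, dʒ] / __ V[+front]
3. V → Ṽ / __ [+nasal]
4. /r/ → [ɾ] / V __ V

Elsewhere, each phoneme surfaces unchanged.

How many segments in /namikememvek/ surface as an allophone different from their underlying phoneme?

4

Segments that undergo a rule: /a/ → [ã] (rule 3); /k/ → [tʃ] (rule 2); /e/ → [ẽ] (rule 3); /e/ → [ẽ] (rule 3).
All other segments surface unchanged.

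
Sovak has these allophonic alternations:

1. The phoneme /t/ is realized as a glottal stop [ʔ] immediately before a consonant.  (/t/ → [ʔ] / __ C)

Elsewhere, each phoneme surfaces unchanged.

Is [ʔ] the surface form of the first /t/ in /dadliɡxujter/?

No

/t/ (between /j/ and /e/) is in the target of rule 1 but the environment (immediately before a consonant) is not met → [t].
The actual realization is [t], not [ʔ].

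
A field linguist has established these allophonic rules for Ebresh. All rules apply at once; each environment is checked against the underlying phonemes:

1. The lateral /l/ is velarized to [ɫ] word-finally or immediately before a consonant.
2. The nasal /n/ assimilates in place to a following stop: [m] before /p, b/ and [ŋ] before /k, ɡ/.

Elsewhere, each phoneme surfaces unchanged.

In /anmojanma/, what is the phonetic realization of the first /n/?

/n/ — between /a/ and /m/; rule 2 does not apply here → [n].

[n]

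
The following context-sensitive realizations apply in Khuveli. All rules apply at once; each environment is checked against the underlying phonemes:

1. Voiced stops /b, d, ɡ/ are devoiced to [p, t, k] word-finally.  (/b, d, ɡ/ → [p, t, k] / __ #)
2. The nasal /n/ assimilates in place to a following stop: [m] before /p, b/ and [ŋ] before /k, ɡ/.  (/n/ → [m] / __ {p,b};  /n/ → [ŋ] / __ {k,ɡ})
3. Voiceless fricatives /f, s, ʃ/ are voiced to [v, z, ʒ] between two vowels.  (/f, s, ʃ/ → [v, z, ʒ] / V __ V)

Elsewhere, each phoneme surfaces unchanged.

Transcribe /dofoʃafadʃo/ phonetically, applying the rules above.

[dovoʒavadʃo]

/d/ — word-initial; rule 1 does not apply here → [d].
/o/ — not in any rule's target class → [o].
/f/ — between /o/ and /o/, between two vowels — surfaces as [v] (rule 3).
/o/ stays [o].
/ʃ/ — between /o/ and /a/, between two vowels — surfaces as [ʒ] (rule 3).
/a/ stays [a].
/f/ (between /a/ and /a/): between two vowels, so rule 3 applies → [v].
/a/ stays [a].
/d/ (between /a/ and /ʃ/) is in the target of rule 1 but the environment (word-finally) is not met → [d].
/ʃ/ (between /d/ and /o/) fails the environment for rule 3, so it stays [ʃ].
/o/ (word-final): no rule targets it → [o].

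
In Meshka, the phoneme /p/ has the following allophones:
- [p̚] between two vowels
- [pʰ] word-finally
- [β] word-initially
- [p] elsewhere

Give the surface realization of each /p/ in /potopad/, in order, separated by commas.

[β], [p̚]

Occurrence 1 (position 1): word-initially → [β].
Occurrence 2 (position 5): between two vowels → [p̚].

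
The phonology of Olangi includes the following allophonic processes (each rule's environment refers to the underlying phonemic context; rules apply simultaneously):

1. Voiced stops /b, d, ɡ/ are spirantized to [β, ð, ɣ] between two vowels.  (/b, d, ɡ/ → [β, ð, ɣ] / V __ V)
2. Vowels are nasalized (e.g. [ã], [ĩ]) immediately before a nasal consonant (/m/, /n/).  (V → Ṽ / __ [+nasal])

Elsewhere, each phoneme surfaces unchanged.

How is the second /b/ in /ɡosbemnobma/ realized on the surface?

/b/ — between /o/ and /m/; rule 1 does not apply here → [b].

[b]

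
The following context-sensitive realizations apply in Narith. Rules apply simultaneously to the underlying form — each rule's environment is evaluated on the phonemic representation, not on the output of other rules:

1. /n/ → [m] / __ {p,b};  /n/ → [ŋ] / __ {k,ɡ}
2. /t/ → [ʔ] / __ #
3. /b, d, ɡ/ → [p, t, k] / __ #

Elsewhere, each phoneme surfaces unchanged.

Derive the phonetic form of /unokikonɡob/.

[unokikoŋɡop]

/u/ (word-initial) is unaffected → [u].
/n/ (between /u/ and /o/) is in the target of rule 1 but the environment (before a labial or velar stop) is not met → [n].
/o/ (between /n/ and /k/) is unaffected → [o].
/k/ (between /o/ and /i/): no rule targets it → [k].
/i/ stays [i].
/k/ — not in any rule's target class → [k].
/o/ (between /k/ and /n/): no rule targets it → [o].
/n/ (between /o/ and /ɡ/) occurs before a labial or velar stop → [ŋ] by rule 1.
/ɡ/ (between /n/ and /o/): rule 3 targets it, but not word-finally → unchanged [ɡ].
/o/ (between /ɡ/ and /b/) is unaffected → [o].
/b/ (word-final): word-finally, so rule 3 applies → [p].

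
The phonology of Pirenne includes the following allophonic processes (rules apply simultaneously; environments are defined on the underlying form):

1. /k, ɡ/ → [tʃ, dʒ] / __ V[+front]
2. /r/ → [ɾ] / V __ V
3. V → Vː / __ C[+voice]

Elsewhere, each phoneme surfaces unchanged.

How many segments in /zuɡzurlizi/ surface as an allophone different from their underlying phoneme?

3

Segments that undergo a rule: /u/ → [uː] (rule 3); /u/ → [uː] (rule 3); /i/ → [iː] (rule 3).
All other segments surface unchanged.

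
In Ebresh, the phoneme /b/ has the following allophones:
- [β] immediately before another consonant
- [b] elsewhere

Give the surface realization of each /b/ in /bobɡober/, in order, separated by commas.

Occurrence 1 (position 1): no conditioning environment matches → elsewhere allophone [b].
Occurrence 2 (position 3): immediately before another consonant → [β].
Occurrence 3 (position 6): no conditioning environment matches → elsewhere allophone [b].

[b], [β], [b]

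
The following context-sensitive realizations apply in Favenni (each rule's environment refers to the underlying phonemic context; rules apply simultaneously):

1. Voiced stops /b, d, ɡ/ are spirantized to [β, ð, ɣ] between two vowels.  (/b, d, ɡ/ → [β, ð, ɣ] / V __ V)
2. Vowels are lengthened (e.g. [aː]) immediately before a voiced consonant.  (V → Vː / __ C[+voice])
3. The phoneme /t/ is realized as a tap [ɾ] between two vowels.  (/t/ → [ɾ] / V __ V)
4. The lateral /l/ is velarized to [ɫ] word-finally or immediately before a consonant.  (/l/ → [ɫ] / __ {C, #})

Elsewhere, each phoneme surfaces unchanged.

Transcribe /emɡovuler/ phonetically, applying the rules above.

/e/ (word-initial): before a voiced consonant, so rule 2 applies → [eː].
/m/ (between /e/ and /ɡ/) is unaffected → [m].
/ɡ/ (between /m/ and /o/) fails the environment for rule 1, so it stays [ɡ].
/o/ (between /ɡ/ and /v/) occurs before a voiced consonant → [oː] by rule 2.
/v/ (between /o/ and /u/): no rule targets it → [v].
/u/ — between /v/ and /l/, before a voiced consonant — surfaces as [uː] (rule 2).
/l/ — between /u/ and /e/; rule 4 does not apply here → [l].
/e/ (between /l/ and /r/): before a voiced consonant, so rule 2 applies → [eː].
/r/ (word-final): no rule targets it → [r].

[eːmɡoːvuːleːr]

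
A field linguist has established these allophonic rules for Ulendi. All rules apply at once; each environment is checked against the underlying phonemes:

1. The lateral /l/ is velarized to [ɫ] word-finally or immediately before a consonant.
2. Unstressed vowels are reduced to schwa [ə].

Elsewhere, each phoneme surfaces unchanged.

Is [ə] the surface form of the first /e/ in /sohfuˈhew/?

/e/ (between /h/ and /w/): rule 2 targets it, but not in an unstressed syllable → unchanged [e].
The actual realization is [e], not [ə].

No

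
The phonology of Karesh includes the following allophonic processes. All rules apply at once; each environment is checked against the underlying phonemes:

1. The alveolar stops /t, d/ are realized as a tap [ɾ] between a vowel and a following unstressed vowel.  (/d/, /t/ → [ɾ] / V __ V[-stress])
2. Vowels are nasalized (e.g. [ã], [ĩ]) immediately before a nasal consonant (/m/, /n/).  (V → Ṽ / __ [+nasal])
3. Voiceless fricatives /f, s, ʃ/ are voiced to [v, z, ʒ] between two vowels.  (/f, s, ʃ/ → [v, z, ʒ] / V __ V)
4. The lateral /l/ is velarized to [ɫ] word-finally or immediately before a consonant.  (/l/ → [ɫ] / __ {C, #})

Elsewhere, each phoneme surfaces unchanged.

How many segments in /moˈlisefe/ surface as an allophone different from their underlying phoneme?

2

Segments that undergo a rule: /s/ → [z] (rule 3); /f/ → [v] (rule 3).
All other segments surface unchanged.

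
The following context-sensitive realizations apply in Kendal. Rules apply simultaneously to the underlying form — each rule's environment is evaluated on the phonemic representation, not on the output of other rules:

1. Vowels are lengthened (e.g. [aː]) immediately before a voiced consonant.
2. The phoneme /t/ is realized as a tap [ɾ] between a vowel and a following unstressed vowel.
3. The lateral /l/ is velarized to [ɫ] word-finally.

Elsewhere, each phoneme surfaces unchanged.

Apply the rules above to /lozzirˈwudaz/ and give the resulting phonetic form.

/l/ (word-initial): rule 3 targets it, but not word-finally → unchanged [l].
/o/ (between /l/ and /z/): before a voiced consonant, so rule 1 applies → [oː].
/z/ (between /o/ and /z/): no rule targets it → [z].
/z/ (between /z/ and /i/) is unaffected → [z].
Rule 1 applies to /i/ (between /z/ and /r/: before a voiced consonant) → [iː].
/r/ — not in any rule's target class → [r].
/w/ (between /r/ and /u/): no rule targets it → [w].
/u/ (between /w/ and /d/) occurs before a voiced consonant → [uː] by rule 1.
/d/ (between /u/ and /a/) is unaffected → [d].
/a/ (between /d/ and /z/) occurs before a voiced consonant → [aː] by rule 1.
/z/ — not in any rule's target class → [z].

[loːzziːrˈwuːdaːz]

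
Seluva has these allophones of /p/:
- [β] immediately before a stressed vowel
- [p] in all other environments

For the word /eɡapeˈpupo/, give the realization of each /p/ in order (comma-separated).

Occurrence 1 (position 4): no conditioning environment matches → elsewhere allophone [p].
Occurrence 2 (position 6): immediately before a stressed vowel → [β].
Occurrence 3 (position 8): no conditioning environment matches → elsewhere allophone [p].

[p], [β], [p]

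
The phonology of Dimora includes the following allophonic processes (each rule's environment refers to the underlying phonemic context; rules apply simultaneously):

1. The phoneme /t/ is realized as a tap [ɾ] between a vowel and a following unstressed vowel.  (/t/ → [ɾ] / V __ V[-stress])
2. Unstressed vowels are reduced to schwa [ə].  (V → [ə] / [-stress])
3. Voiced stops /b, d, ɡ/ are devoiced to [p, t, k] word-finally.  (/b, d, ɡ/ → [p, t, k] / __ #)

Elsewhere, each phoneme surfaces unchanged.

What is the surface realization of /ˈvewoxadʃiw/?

/v/ stays [v].
/e/ (between /v/ and /w/) fails the environment for rule 2, so it stays [e].
/w/ (between /e/ and /o/) is unaffected → [w].
Rule 2 applies to /o/ (between /w/ and /x/: in an unstressed syllable) → [ə].
/x/ (between /o/ and /a/): no rule targets it → [x].
/a/ — between /x/ and /d/, in an unstressed syllable — surfaces as [ə] (rule 2).
/d/ — between /a/ and /ʃ/; rule 3 does not apply here → [d].
/ʃ/ — not in any rule's target class → [ʃ].
/i/ (between /ʃ/ and /w/): in an unstressed syllable, so rule 2 applies → [ə].
/w/ (word-final) is unaffected → [w].

[ˈvewəxədʃəw]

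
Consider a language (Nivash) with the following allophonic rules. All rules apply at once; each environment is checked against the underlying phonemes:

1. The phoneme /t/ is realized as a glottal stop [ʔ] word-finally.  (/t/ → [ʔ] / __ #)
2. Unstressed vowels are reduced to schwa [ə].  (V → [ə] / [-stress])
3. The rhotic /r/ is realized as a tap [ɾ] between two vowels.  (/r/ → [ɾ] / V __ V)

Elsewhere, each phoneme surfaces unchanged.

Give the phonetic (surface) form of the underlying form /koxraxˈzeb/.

[kəxrəxˈzeb]

/k/ stays [k].
Rule 2 applies to /o/ (between /k/ and /x/: in an unstressed syllable) → [ə].
/x/ stays [x].
/r/ (between /x/ and /a/) is in the target of rule 3 but the environment (between two vowels) is not met → [r].
/a/ — between /r/ and /x/, in an unstressed syllable — surfaces as [ə] (rule 2).
/x/ stays [x].
/z/ (between /x/ and /e/) is unaffected → [z].
/e/ (between /z/ and /b/) fails the environment for rule 2, so it stays [e].
/b/ (word-final) is unaffected → [b].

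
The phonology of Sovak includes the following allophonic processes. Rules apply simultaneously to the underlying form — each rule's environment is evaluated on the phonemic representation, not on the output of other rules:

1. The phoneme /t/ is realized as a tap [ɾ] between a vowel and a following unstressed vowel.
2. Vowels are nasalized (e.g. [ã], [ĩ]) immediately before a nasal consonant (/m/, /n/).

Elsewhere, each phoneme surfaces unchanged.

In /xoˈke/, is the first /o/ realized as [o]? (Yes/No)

/o/ — between /x/ and /k/; rule 2 does not apply here → [o].
The actual realization is [o], which matches [o].

Yes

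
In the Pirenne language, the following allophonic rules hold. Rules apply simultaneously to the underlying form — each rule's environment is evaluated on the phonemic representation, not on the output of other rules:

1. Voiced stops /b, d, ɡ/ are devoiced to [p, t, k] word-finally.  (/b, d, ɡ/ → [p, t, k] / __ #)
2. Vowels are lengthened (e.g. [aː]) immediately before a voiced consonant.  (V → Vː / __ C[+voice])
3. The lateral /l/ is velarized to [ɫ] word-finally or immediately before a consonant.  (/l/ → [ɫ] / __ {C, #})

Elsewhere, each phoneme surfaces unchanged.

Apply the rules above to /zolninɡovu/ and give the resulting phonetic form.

[zoːɫniːnɡoːvu]

/z/ stays [z].
Rule 2 applies to /o/ (between /z/ and /l/: before a voiced consonant) → [oː].
/l/ — between /o/ and /n/, word-finally or immediately before a consonant — surfaces as [ɫ] (rule 3).
/n/ (between /l/ and /i/): no rule targets it → [n].
Rule 2 applies to /i/ (between /n/ and /n/: before a voiced consonant) → [iː].
/n/ (between /i/ and /ɡ/): no rule targets it → [n].
/ɡ/ — between /n/ and /o/; rule 1 does not apply here → [ɡ].
/o/ (between /ɡ/ and /v/): before a voiced consonant, so rule 2 applies → [oː].
/v/ stays [v].
/u/ — word-final; rule 2 does not apply here → [u].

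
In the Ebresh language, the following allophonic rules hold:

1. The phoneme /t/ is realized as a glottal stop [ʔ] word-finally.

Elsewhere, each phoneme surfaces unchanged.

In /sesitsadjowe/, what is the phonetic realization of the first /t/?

/t/ (between /i/ and /s/) is in the target of rule 1 but the environment (word-finally) is not met → [t].

[t]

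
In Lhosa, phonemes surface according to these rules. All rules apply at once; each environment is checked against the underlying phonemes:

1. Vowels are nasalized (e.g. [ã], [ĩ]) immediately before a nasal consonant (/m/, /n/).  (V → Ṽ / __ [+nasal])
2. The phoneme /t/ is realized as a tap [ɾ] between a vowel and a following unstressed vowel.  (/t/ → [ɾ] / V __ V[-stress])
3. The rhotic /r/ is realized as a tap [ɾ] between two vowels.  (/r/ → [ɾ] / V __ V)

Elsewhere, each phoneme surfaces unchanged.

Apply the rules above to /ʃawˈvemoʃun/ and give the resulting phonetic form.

/a/ — between /ʃ/ and /w/; rule 1 does not apply here → [a].
/e/ meets the environment for rule 1 (before a nasal consonant) → [ẽ].
/o/ — between /m/ and /ʃ/; rule 1 does not apply here → [o].
/u/ (between /ʃ/ and /n/) occurs before a nasal consonant → [ũ] by rule 1.

[ʃawˈvẽmoʃũn]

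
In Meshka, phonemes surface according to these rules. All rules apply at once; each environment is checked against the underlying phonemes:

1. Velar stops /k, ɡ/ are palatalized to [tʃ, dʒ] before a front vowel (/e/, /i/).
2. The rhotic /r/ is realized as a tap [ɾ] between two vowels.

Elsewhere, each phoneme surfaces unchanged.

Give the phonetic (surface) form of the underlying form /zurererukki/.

[zuɾeɾeɾuktʃi]

/r/ (between /u/ and /e/) occurs between two vowels → [ɾ] by rule 2.
/r/ meets the environment for rule 2 (between two vowels) → [ɾ].
/r/ — between /e/ and /u/, between two vowels — surfaces as [ɾ] (rule 2).
/k/ (between /u/ and /k/) is in the target of rule 1 but the environment (before a front vowel) is not met → [k].
/k/ (between /k/ and /i/) occurs before a front vowel → [tʃ] by rule 1.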